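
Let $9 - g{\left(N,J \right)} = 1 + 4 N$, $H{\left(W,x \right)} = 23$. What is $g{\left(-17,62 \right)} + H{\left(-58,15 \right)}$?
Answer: $99$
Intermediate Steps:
$g{\left(N,J \right)} = 8 - 4 N$ ($g{\left(N,J \right)} = 9 - \left(1 + 4 N\right) = 8 - 4 N$)
$g{\left(-17,62 \right)} + H{\left(-58,15 \right)} = \left(8 - -68\right) + 23 = \left(8 + 68\right) + 23 = 76 + 23 = 99$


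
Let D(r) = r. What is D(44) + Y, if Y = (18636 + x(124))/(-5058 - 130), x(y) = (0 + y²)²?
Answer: -59052935/1297 ≈ -45530.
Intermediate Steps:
x(y) = y⁴ (x(y) = (y²)² = y⁴)
Y = -59110003/1297 (Y = (18636 + 124⁴)/(-5058 - 130) = (18636 + 236421376)/(-5188) = 236440012*(-1/5188) = -59110003/1297 ≈ -45574.)
D(44) + Y = 44 - 59110003/1297 = -59052935/1297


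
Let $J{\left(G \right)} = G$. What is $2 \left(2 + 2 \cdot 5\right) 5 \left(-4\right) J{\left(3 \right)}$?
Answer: $-1440$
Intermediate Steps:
$2 \left(2 + 2 \cdot 5\right) 5 \left(-4\right) J{\left(3 \right)} = 2 \left(2 + 2 \cdot 5\right) 5 \left(-4\right) 3 = 2 \left(2 + 10\right) \left(\left(-20\right) 3\right) = 2 \cdot 12 \left(-60\right) = 24 \left(-60\right) = -1440$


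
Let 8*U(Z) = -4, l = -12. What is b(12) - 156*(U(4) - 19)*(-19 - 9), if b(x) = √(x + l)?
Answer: -85176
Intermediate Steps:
U(Z) = -½ (U(Z) = (⅛)*(-4) = -½)
b(x) = √(-12 + x) (b(x) = √(x - 12) = √(-12 + x))
b(12) - 156*(U(4) - 19)*(-19 - 9) = √(-12 + 12) - 156*(-½ - 19)*(-19 - 9) = √0 - (-3042)*(-28) = 0 - 156*546 = 0 - 85176 = -85176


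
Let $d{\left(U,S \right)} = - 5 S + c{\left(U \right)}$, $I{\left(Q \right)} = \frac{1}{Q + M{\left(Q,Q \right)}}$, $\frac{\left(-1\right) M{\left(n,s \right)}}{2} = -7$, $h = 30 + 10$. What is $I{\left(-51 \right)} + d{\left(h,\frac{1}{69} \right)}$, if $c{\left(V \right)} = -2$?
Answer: $- \frac{5360}{2553} \approx -2.0995$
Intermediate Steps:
$h = 40$
$M{\left(n,s \right)} = 14$ ($M{\left(n,s \right)} = \left(-2\right) \left(-7\right) = 14$)
$I{\left(Q \right)} = \frac{1}{14 + Q}$ ($I{\left(Q \right)} = \frac{1}{Q + 14} = \frac{1}{14 + Q}$)
$d{\left(U,S \right)} = -2 - 5 S$ ($d{\left(U,S \right)} = - 5 S - 2 = -2 - 5 S$)
$I{\left(-51 \right)} + d{\left(h,\frac{1}{69} \right)} = \frac{1}{14 - 51} - \left(2 + \frac{5}{69}\right) = \frac{1}{-37} - \frac{143}{69} = - \frac{1}{37} - \frac{143}{69} = - \frac{5360}{2553}$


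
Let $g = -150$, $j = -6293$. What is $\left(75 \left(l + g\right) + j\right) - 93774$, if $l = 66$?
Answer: $-106367$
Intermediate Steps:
$\left(75 \left(l + g\right) + j\right) - 93774 = \left(75 \left(66 - 150\right) - 6293\right) - 93774 = \left(75 \left(-84\right) - 6293\right) - 93774 = \left(-6300 - 6293\right) - 93774 = -12593 - 93774 = -106367$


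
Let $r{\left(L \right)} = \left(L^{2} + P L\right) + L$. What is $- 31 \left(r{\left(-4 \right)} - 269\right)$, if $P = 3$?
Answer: $8339$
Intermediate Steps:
$r{\left(L \right)} = L^{2} + 4 L$ ($r{\left(L \right)} = \left(L^{2} + 3 L\right) + L = L^{2} + 4 L$)
$- 31 \left(r{\left(-4 \right)} - 269\right) = - 31 \left(- 4 \left(4 - 4\right) - 269\right) = - 31 \left(\left(-4\right) 0 - 269\right) = - 31 \left(0 - 269\right) = \left(-31\right) \left(-269\right) = 8339$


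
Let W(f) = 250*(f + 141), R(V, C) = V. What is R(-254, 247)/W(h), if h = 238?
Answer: -127/47375 ≈ -0.0026807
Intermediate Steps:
W(f) = 35250 + 250*f (W(f) = 250*(141 + f) = 35250 + 250*f)
R(-254, 247)/W(h) = -254/(35250 + 250*238) = -254/(35250 + 59500) = -254/94750 = -254*1/94750 = -127/47375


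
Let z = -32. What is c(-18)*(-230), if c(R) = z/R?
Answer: -3680/9 ≈ -408.89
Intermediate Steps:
c(R) = -32/R
c(-18)*(-230) = -32/(-18)*(-230) = -32*(-1/18)*(-230) = (16/9)*(-230) = -3680/9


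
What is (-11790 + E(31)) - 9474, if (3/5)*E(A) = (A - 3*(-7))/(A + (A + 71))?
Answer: -8484076/399 ≈ -21263.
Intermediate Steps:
E(A) = 5*(21 + A)/(3*(71 + 2*A)) (E(A) = 5*((A - 3*(-7))/(A + (A + 71)))/3 = 5*((A + 21)/(A + (71 + A)))/3 = 5*((21 + A)/(71 + 2*A))/3 = 5*(21 + A)/(3*(71 + 2*A)))
(-11790 + E(31)) - 9474 = (-11790 + 5*(21 + 31)/(3*(71 + 2*31))) - 9474 = (-11790 + (5/3)*52/(71 + 62)) - 9474 = (-11790 + (5/3)*52/133) - 9474 = (-11790 + (5/3)*(1/133)*52) - 9474 = (-11790 + 260/399) - 9474 = -4703950/399 - 9474 = -8484076/399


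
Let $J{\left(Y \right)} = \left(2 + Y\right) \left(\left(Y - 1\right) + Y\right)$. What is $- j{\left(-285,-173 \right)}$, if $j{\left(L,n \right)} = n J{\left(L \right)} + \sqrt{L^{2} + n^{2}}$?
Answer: $27955589 - \sqrt{111154} \approx 2.7955 \cdot 10^{7}$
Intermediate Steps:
$J{\left(Y \right)} = \left(-1 + 2 Y\right) \left(2 + Y\right)$ ($J{\left(Y \right)} = \left(2 + Y\right) \left(\left(Y - 1\right) + Y\right) = \left(2 + Y\right) \left(\left(-1 + Y\right) + Y\right) = \left(2 + Y\right) \left(-1 + 2 Y\right) = \left(-1 + 2 Y\right) \left(2 + Y\right)$)
$j{\left(L,n \right)} = \sqrt{L^{2} + n^{2}} + n \left(-2 + 2 L^{2} + 3 L\right)$ ($j{\left(L,n \right)} = n \left(-2 + 2 L^{2} + 3 L\right) + \sqrt{L^{2} + n^{2}} = \sqrt{L^{2} + n^{2}} + n \left(-2 + 2 L^{2} + 3 L\right)$)
$- j{\left(-285,-173 \right)} = - (\sqrt{\left(-285\right)^{2} + \left(-173\right)^{2}} - 173 \left(-2 + 2 \left(-285\right)^{2} + 3 \left(-285\right)\right)) = - (\sqrt{81225 + 29929} - 173 \left(-2 + 2 \cdot 81225 - 855\right)) = - (\sqrt{111154} - 173 \left(-2 + 162450 - 855\right)) = - (\sqrt{111154} - 27955589) = - (-27955589 + \sqrt{111154}) = 27955589 - \sqrt{111154}$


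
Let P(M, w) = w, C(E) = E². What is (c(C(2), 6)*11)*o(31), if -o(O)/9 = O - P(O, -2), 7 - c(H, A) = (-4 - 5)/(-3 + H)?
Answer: -52272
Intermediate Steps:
c(H, A) = 7 + 9/(-3 + H) (c(H, A) = 7 - (-4 - 5)/(-3 + H) = 7 - (-9)/(-3 + H) = 7 + 9/(-3 + H))
o(O) = -18 - 9*O (o(O) = -9*(O - 1*(-2)) = -9*(O + 2) = -9*(2 + O) = -18 - 9*O)
(c(C(2), 6)*11)*o(31) = (((-12 + 7*2²)/(-3 + 2²))*11)*(-18 - 9*31) = (((-12 + 7*4)/(-3 + 4))*11)*(-18 - 279) = (((-12 + 28)/1)*11)*(-297) = ((1*16)*11)*(-297) = (16*11)*(-297) = 176*(-297) = -52272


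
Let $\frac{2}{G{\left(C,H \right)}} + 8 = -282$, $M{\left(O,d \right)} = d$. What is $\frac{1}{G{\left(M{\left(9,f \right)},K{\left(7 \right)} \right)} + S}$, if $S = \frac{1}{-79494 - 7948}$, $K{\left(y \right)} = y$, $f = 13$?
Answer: $- \frac{12679090}{87587} \approx -144.76$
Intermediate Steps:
$G{\left(C,H \right)} = - \frac{1}{145}$ ($G{\left(C,H \right)} = \frac{2}{-8 - 282} = \frac{2}{-290} = 2 \left(- \frac{1}{290}\right) = - \frac{1}{145}$)
$S = - \frac{1}{87442}$ ($S = \frac{1}{-87442} = - \frac{1}{87442} \approx -1.1436 \cdot 10^{-5}$)
$\frac{1}{G{\left(M{\left(9,f \right)},K{\left(7 \right)} \right)} + S} = \frac{1}{- \frac{1}{145} - \frac{1}{87442}} = \frac{1}{- \frac{87587}{12679090}} = - \frac{12679090}{87587}$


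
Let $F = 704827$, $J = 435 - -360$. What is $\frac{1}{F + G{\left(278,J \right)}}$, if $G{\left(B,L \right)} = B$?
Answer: $\frac{1}{705105} \approx 1.4182 \cdot 10^{-6}$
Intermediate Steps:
$J = 795$ ($J = 435 + 360 = 795$)
$\frac{1}{F + G{\left(278,J \right)}} = \frac{1}{704827 + 278} = \frac{1}{705105}$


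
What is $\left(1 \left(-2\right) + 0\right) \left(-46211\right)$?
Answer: $92422$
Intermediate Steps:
$\left(1 \left(-2\right) + 0\right) \left(-46211\right) = \left(-2 + 0\right) \left(-46211\right) = \left(-2\right) \left(-46211\right) = 92422$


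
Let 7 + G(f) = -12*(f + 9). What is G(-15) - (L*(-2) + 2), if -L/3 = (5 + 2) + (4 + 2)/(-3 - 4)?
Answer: 183/7 ≈ 26.143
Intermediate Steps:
L = -129/7 (L = -3*((5 + 2) + (4 + 2)/(-3 - 4)) = -3*(7 + 6/(-7)) = -3*(7 + 6*(-⅐)) = -3*(7 - 6/7) = -3*43/7 = -129/7 ≈ -18.429)
G(f) = -115 - 12*f (G(f) = -7 - 12*(f + 9) = -7 - 12*(9 + f) = -7 + (-108 - 12*f) = -115 - 12*f)
G(-15) - (L*(-2) + 2) = (-115 - 12*(-15)) - (-129/7*(-2) + 2) = (-115 + 180) - (258/7 + 2) = 65 - 1*272/7 = 65 - 272/7 = 183/7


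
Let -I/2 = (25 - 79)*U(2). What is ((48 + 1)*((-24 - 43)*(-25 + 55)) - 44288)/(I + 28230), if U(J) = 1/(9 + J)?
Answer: -785279/155319 ≈ -5.0559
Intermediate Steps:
I = 108/11 (I = -2*(25 - 79)/(9 + 2) = -(-108)/11 = -2*(-54/11) = 108/11 ≈ 9.8182)
((48 + 1)*((-24 - 43)*(-25 + 55)) - 44288)/(I + 28230) = ((48 + 1)*((-24 - 43)*(-25 + 55)) - 44288)/(108/11 + 28230) = (49*(-67*30) - 44288)/(310638/11) = (49*(-2010) - 44288)*(11/310638) = (-98490 - 44288)*(11/310638) = -142778*11/310638 = -785279/155319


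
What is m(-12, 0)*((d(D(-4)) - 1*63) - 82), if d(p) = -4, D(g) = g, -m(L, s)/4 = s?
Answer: 0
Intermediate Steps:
m(L, s) = -4*s
m(-12, 0)*((d(D(-4)) - 1*63) - 82) = (-4*0)*((-4 - 1*63) - 82) = 0*((-4 - 63) - 82) = 0*(-67 - 82) = 0*(-149) = 0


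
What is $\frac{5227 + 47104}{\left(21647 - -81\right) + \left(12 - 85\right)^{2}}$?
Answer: $\frac{52331}{27057} \approx 1.9341$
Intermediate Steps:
$\frac{5227 + 47104}{\left(21647 - -81\right) + \left(12 - 85\right)^{2}} = \frac{52331}{\left(21647 + 81\right) + \left(-73\right)^{2}} = \frac{52331}{21728 + 5329} = \frac{52331}{27057}$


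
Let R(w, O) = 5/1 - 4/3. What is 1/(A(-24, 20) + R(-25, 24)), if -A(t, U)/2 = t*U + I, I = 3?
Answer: 3/2873 ≈ 0.0010442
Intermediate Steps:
A(t, U) = -6 - 2*U*t (A(t, U) = -2*(t*U + 3) = -2*(U*t + 3) = -2*(3 + U*t) = -6 - 2*U*t)
R(w, O) = 11/3 (R(w, O) = 5*1 - 4*⅓ = 5 - 4/3 = 11/3)
1/(A(-24, 20) + R(-25, 24)) = 1/((-6 - 2*20*(-24)) + 11/3) = 1/((-6 + 960) + 11/3) = 1/(954 + 11/3) = 1/(2873/3) = 3/2873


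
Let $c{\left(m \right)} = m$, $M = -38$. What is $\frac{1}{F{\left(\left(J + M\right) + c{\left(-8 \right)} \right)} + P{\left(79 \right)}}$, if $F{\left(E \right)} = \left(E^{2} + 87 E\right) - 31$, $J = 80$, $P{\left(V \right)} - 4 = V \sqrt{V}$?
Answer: $\frac{4087}{16210530} - \frac{79 \sqrt{79}}{16210530} \approx 0.0002088$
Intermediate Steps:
$P{\left(V \right)} = 4 + V^{\frac{3}{2}}$ ($P{\left(V \right)} = 4 + V \sqrt{V} = 4 + V^{\frac{3}{2}}$)
$F{\left(E \right)} = -31 + E^{2} + 87 E$
$\frac{1}{F{\left(\left(J + M\right) + c{\left(-8 \right)} \right)} + P{\left(79 \right)}} = \frac{1}{\left(-31 + \left(\left(80 - 38\right) - 8\right)^{2} + 87 \left(\left(80 - 38\right) - 8\right)\right) + \left(4 + 79^{\frac{3}{2}}\right)} = \frac{1}{\left(-31 + \left(42 - 8\right)^{2} + 87 \left(42 - 8\right)\right) + \left(4 + 79 \sqrt{79}\right)} = \frac{1}{\left(-31 + 34^{2} + 87 \cdot 34\right) + \left(4 + 79 \sqrt{79}\right)} = \frac{1}{\left(-31 + 1156 + 2958\right) + \left(4 + 79 \sqrt{79}\right)} = \frac{1}{4083 + \left(4 + 79 \sqrt{79}\right)} = \frac{1}{4087 + 79 \sqrt{79}}$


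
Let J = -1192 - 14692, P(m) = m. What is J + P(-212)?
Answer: -16096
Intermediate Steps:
J = -15884
J + P(-212) = -15884 - 212 = -16096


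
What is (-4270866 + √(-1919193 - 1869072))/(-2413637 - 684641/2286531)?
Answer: 4882733752923/2759428253944 - 2286531*I*√3788265/5518856507888 ≈ 1.7695 - 0.0008064*I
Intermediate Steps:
(-4270866 + √(-1919193 - 1869072))/(-2413637 - 684641/2286531) = (-4270866 + √(-3788265))/(-2413637 - 684641*1/2286531) = (-4270866 + I*√3788265)/(-2413637 - 684641/2286531) = (-4270866 + I*√3788265)/(-5518856507888/2286531) = (-4270866 + I*√3788265)*(-2286531/5518856507888) = 4882733752923/2759428253944 - 2286531*I*√3788265/5518856507888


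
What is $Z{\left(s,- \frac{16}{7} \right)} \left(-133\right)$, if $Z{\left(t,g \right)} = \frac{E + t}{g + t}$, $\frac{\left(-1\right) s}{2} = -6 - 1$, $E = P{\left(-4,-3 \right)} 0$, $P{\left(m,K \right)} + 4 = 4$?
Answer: $- \frac{6517}{41} \approx -158.95$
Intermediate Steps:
$P{\left(m,K \right)} = 0$ ($P{\left(m,K \right)} = -4 + 4 = 0$)
$E = 0$ ($E = 0 \cdot 0 = 0$)
$s = 14$ ($s = - 2 \left(-6 - 1\right) = \left(-2\right) \left(-7\right) = 14$)
$Z{\left(t,g \right)} = \frac{t}{g + t}$ ($Z{\left(t,g \right)} = \frac{0 + t}{g + t} = \frac{t}{g + t}$)
$Z{\left(s,- \frac{16}{7} \right)} \left(-133\right) = \frac{14}{- \frac{16}{7} + 14} \left(-133\right) = \frac{14}{\frac{82}{7}} \left(-133\right) = 14 \cdot \frac{7}{82} \left(-133\right) = \frac{49}{41} \left(-133\right) = - \frac{6517}{41}$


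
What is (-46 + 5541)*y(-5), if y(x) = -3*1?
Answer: -16485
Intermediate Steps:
y(x) = -3
(-46 + 5541)*y(-5) = (-46 + 5541)*(-3) = 5495*(-3) = -16485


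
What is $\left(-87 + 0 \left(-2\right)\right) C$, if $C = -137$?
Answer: $11919$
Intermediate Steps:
$\left(-87 + 0 \left(-2\right)\right) C = \left(-87 + 0 \left(-2\right)\right) \left(-137\right) = \left(-87 + 0\right) \left(-137\right) = \left(-87\right) \left(-137\right) = 11919$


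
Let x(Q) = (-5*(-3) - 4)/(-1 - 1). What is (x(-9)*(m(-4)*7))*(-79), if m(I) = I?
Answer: -12166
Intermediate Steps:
x(Q) = -11/2 (x(Q) = (15 - 4)/(-2) = 11*(-½) = -11/2)
(x(-9)*(m(-4)*7))*(-79) = -(-22)*7*(-79) = -11/2*(-28)*(-79) = 154*(-79) = -12166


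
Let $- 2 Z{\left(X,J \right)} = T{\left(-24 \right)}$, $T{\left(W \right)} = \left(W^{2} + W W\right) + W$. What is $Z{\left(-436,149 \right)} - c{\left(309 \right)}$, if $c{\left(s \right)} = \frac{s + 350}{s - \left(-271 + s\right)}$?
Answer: $- \frac{153503}{271} \approx -566.43$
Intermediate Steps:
$T{\left(W \right)} = W + 2 W^{2}$ ($T{\left(W \right)} = \left(W^{2} + W^{2}\right) + W = 2 W^{2} + W = W + 2 W^{2}$)
$c{\left(s \right)} = \frac{350}{271} + \frac{s}{271}$ ($c{\left(s \right)} = \frac{350 + s}{271} = \left(350 + s\right) \frac{1}{271} = \frac{350}{271} + \frac{s}{271}$)
$Z{\left(X,J \right)} = -564$ ($Z{\left(X,J \right)} = - \frac{\left(-24\right) \left(1 + 2 \left(-24\right)\right)}{2} = - \frac{\left(-24\right) \left(1 - 48\right)}{2} = - \frac{\left(-24\right) \left(-47\right)}{2} = \left(- \frac{1}{2}\right) 1128 = -564$)
$Z{\left(-436,149 \right)} - c{\left(309 \right)} = -564 - \left(\frac{350}{271} + \frac{1}{271} \cdot 309\right) = -564 - \left(\frac{350}{271} + \frac{309}{271}\right) = -564 - \frac{659}{271} = - \frac{153503}{271}$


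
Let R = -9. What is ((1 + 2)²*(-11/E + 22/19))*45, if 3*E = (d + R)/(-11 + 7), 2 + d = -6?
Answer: -864270/323 ≈ -2675.8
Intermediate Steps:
d = -8 (d = -2 - 6 = -8)
E = 17/12 (E = ((-8 - 9)/(-11 + 7))/3 = (-17/(-4))/3 = (-17*(-¼))/3 = (⅓)*(17/4) = 17/12 ≈ 1.4167)
((1 + 2)²*(-11/E + 22/19))*45 = ((1 + 2)²*(-11/17/12 + 22/19))*45 = (3²*(-11*12/17 + 22*(1/19)))*45 = (9*(-132/17 + 22/19))*45 = (9*(-2134/323))*45 = -19206/323*45 = -864270/323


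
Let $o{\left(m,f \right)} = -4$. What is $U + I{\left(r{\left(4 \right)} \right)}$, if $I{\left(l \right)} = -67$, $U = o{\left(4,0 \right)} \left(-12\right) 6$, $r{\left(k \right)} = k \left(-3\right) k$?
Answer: $221$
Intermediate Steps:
$r{\left(k \right)} = - 3 k^{2}$ ($r{\left(k \right)} = - 3 k k = - 3 k^{2}$)
$U = 288$ ($U = \left(-4\right) \left(-12\right) 6 = 48 \cdot 6 = 288$)
$U + I{\left(r{\left(4 \right)} \right)} = 288 - 67 = 221$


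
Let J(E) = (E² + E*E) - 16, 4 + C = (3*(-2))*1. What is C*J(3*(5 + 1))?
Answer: -6320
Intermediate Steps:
C = -10 (C = -4 + (3*(-2))*1 = -4 - 6*1 = -4 - 6 = -10)
J(E) = -16 + 2*E² (J(E) = (E² + E²) - 16 = 2*E² - 16 = -16 + 2*E²)
C*J(3*(5 + 1)) = -10*(-16 + 2*(3*(5 + 1))²) = -10*(-16 + 2*(3*6)²) = -10*(-16 + 2*18²) = -10*(-16 + 2*324) = -10*(-16 + 648) = -10*632 = -6320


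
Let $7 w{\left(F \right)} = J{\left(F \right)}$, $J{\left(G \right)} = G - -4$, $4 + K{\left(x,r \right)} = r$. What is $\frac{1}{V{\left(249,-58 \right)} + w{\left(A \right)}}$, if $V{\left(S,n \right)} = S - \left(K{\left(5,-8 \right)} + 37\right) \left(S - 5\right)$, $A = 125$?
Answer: $- \frac{7}{40828} \approx -0.00017145$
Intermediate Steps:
$K{\left(x,r \right)} = -4 + r$
$V{\left(S,n \right)} = 125 - 24 S$ ($V{\left(S,n \right)} = S - \left(\left(-4 - 8\right) + 37\right) \left(S - 5\right) = S - \left(-12 + 37\right) \left(-5 + S\right) = S - 25 \left(-5 + S\right) = S - \left(-125 + 25 S\right) = 125 - 24 S$)
$J{\left(G \right)} = 4 + G$ ($J{\left(G \right)} = G + 4 = 4 + G$)
$w{\left(F \right)} = \frac{4}{7} + \frac{F}{7}$ ($w{\left(F \right)} = \frac{4 + F}{7} = \frac{4}{7} + \frac{F}{7}$)
$\frac{1}{V{\left(249,-58 \right)} + w{\left(A \right)}} = \frac{1}{\left(125 - 5976\right) + \left(\frac{4}{7} + \frac{1}{7} \cdot 125\right)} = \frac{1}{\left(125 - 5976\right) + \left(\frac{4}{7} + \frac{125}{7}\right)} = \frac{1}{-5851 + \frac{129}{7}} = \frac{1}{- \frac{40828}{7}} = - \frac{7}{40828}$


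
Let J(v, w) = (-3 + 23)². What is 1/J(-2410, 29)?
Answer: 1/400 ≈ 0.0025000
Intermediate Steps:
J(v, w) = 400 (J(v, w) = 20² = 400)
1/J(-2410, 29) = 1/400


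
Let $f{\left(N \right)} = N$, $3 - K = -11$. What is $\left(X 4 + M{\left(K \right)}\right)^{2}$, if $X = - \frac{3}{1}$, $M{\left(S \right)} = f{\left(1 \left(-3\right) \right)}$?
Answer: $225$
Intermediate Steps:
$K = 14$ ($K = 3 - -11 = 3 + 11 = 14$)
$M{\left(S \right)} = -3$ ($M{\left(S \right)} = 1 \left(-3\right) = -3$)
$X = -3$ ($X = \left(-3\right) 1 = -3$)
$\left(X 4 + M{\left(K \right)}\right)^{2} = \left(\left(-3\right) 4 - 3\right)^{2} = \left(-12 - 3\right)^{2} = \left(-15\right)^{2} = 225$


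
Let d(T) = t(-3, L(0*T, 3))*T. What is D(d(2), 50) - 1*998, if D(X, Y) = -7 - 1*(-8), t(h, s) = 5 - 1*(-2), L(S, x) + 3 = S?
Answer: -997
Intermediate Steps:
L(S, x) = -3 + S
t(h, s) = 7 (t(h, s) = 5 + 2 = 7)
d(T) = 7*T
D(X, Y) = 1 (D(X, Y) = -7 + 8 = 1)
D(d(2), 50) - 1*998 = 1 - 1*998 = 1 - 998 = -997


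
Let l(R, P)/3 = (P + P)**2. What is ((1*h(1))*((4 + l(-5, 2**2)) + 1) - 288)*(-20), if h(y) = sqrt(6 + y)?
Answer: 5760 - 3940*sqrt(7) ≈ -4664.3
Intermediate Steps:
l(R, P) = 12*P**2 (l(R, P) = 3*(P + P)**2 = 3*(2*P)**2 = 3*(4*P**2) = 12*P**2)
((1*h(1))*((4 + l(-5, 2**2)) + 1) - 288)*(-20) = ((1*sqrt(6 + 1))*((4 + 12*(2**2)**2) + 1) - 288)*(-20) = ((1*sqrt(7))*((4 + 12*4**2) + 1) - 288)*(-20) = (sqrt(7)*((4 + 12*16) + 1) - 288)*(-20) = (sqrt(7)*((4 + 192) + 1) - 288)*(-20) = (sqrt(7)*(196 + 1) - 288)*(-20) = (sqrt(7)*197 - 288)*(-20) = (197*sqrt(7) - 288)*(-20) = (-288 + 197*sqrt(7))*(-20) = 5760 - 3940*sqrt(7)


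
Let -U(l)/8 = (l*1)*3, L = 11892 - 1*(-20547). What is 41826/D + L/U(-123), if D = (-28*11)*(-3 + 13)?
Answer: -981593/378840 ≈ -2.5910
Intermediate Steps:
L = 32439 (L = 11892 + 20547 = 32439)
D = -3080 (D = -308*10 = -3080)
U(l) = -24*l (U(l) = -8*l*1*3 = -8*l*3 = -24*l)
41826/D + L/U(-123) = 41826/(-3080) + 32439/((-24*(-123))) = 41826*(-1/3080) + 32439/2952 = -20913/1540 + 32439*(1/2952) = -20913/1540 + 10813/984 = -981593/378840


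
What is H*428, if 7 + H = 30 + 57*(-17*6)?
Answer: -2478548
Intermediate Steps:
H = -5791 (H = -7 + (30 + 57*(-17*6)) = -7 + (30 + 57*(-102)) = -7 + (30 - 5814) = -7 - 5784 = -5791)
H*428 = -5791*428 = -2478548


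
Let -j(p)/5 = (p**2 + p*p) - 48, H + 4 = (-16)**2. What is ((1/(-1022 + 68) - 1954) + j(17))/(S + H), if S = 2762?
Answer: -4392217/2875356 ≈ -1.5275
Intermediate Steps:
H = 252 (H = -4 + (-16)**2 = -4 + 256 = 252)
j(p) = 240 - 10*p**2 (j(p) = -5*((p**2 + p*p) - 48) = -5*((p**2 + p**2) - 48) = -5*(2*p**2 - 48) = -5*(-48 + 2*p**2) = 240 - 10*p**2)
((1/(-1022 + 68) - 1954) + j(17))/(S + H) = ((1/(-1022 + 68) - 1954) + (240 - 10*17**2))/(2762 + 252) = ((1/(-954) - 1954) + (240 - 10*289))/3014 = ((-1/954 - 1954) + (240 - 2890))*(1/3014) = (-1864117/954 - 2650)*(1/3014) = -4392217/954*1/3014 = -4392217/2875356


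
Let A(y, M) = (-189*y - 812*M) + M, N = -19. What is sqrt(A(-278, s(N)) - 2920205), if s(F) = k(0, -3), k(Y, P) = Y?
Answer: I*sqrt(2867663) ≈ 1693.4*I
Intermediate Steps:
s(F) = 0
A(y, M) = -811*M - 189*y (A(y, M) = (-812*M - 189*y) + M = -811*M - 189*y)
sqrt(A(-278, s(N)) - 2920205) = sqrt((-811*0 - 189*(-278)) - 2920205) = sqrt((0 + 52542) - 2920205) = sqrt(52542 - 2920205) = sqrt(-2867663) = I*sqrt(2867663)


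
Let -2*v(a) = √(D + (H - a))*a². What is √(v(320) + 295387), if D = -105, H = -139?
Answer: √(295387 - 102400*I*√141) ≈ 879.4 - 691.34*I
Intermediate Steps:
v(a) = -a²*√(-244 - a)/2 (v(a) = -√(-105 + (-139 - a))*a²/2 = -√(-244 - a)*a²/2 = -a²*√(-244 - a)/2)
√(v(320) + 295387) = √(-½*320²*√(-244 - 1*320) + 295387) = √(-½*102400*√(-244 - 320) + 295387) = √(-½*102400*√(-564) + 295387) = √(-½*102400*2*I*√141 + 295387) = √(-102400*I*√141 + 295387) = √(295387 - 102400*I*√141)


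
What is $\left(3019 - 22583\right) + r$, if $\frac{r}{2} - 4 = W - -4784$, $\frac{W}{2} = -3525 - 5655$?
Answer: $-46708$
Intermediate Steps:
$W = -18360$ ($W = 2 \left(-3525 - 5655\right) = 2 \left(-9180\right) = -18360$)
$r = -27144$ ($r = 8 + 2 \left(-18360 - -4784\right) = 8 + 2 \left(-18360 + 4784\right) = 8 + 2 \left(-13576\right) = 8 - 27152 = -27144$)
$\left(3019 - 22583\right) + r = \left(3019 - 22583\right) - 27144 = -19564 - 27144 = -46708$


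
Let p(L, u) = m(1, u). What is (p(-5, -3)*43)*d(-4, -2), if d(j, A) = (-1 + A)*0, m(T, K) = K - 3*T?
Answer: 0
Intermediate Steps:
d(j, A) = 0
p(L, u) = -3 + u (p(L, u) = u - 3*1 = u - 3 = -3 + u)
(p(-5, -3)*43)*d(-4, -2) = ((-3 - 3)*43)*0 = -6*43*0 = -258*0 = 0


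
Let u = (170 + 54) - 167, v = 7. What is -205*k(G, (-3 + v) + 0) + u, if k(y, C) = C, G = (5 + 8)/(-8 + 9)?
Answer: -763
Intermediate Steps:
G = 13 (G = 13/1 = 13*1 = 13)
u = 57 (u = 224 - 167 = 57)
-205*k(G, (-3 + v) + 0) + u = -205*((-3 + 7) + 0) + 57 = -205*(4 + 0) + 57 = -205*4 + 57 = -820 + 57 = -763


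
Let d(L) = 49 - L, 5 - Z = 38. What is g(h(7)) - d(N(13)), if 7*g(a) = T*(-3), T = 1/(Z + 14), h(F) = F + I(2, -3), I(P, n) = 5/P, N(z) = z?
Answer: -4785/133 ≈ -35.977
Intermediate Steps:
Z = -33 (Z = 5 - 1*38 = 5 - 38 = -33)
h(F) = 5/2 + F (h(F) = F + 5/2 = 5/2 + F)
T = -1/19 (T = 1/(-33 + 14) = 1/(-19) = -1/19 ≈ -0.052632)
g(a) = 3/133 (g(a) = (-1/19*(-3))/7 = (⅐)*(3/19) = 3/133)
g(h(7)) - d(N(13)) = 3/133 - (49 - 1*13) = 3/133 - (49 - 13) = 3/133 - 1*36 = 3/133 - 36 = -4785/133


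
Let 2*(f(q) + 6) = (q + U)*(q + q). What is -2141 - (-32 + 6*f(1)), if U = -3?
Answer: -2061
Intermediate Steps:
f(q) = -6 + q*(-3 + q) (f(q) = -6 + ((q - 3)*(q + q))/2 = -6 + ((-3 + q)*(2*q))/2 = -6 + (2*q*(-3 + q))/2 = -6 + q*(-3 + q))
-2141 - (-32 + 6*f(1)) = -2141 - (-32 + 6*(-6 + 1**2 - 3*1)) = -2141 - (-32 + 6*(-6 + 1 - 3)) = -2141 - (-32 + 6*(-8)) = -2141 - (-32 - 48) = -2141 - 1*(-80) = -2141 + 80 = -2061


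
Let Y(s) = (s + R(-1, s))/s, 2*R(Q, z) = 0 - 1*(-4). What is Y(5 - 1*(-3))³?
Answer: 125/64 ≈ 1.9531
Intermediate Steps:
R(Q, z) = 2 (R(Q, z) = (0 - 1*(-4))/2 = (0 + 4)/2 = (½)*4 = 2)
Y(s) = (2 + s)/s (Y(s) = (s + 2)/s = (2 + s)/s)
Y(5 - 1*(-3))³ = ((2 + (5 - 1*(-3)))/(5 - 1*(-3)))³ = ((2 + (5 + 3))/(5 + 3))³ = ((2 + 8)/8)³ = ((⅛)*10)³ = (5/4)³ = 125/64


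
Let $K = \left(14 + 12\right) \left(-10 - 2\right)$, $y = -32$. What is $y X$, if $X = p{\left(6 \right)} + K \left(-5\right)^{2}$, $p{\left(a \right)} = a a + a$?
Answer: $248256$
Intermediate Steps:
$p{\left(a \right)} = a + a^{2}$ ($p{\left(a \right)} = a^{2} + a = a + a^{2}$)
$K = -312$ ($K = 26 \left(-12\right) = -312$)
$X = -7758$ ($X = 6 \left(1 + 6\right) - 312 \left(-5\right)^{2} = 6 \cdot 7 - 7800 = 42 - 7800 = -7758$)
$y X = \left(-32\right) \left(-7758\right) = 248256$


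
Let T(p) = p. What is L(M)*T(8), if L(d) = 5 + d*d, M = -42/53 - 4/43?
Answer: 240332232/5193841 ≈ 46.273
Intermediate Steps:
M = -2018/2279 (M = -42*1/53 - 4*1/43 = -42/53 - 4/43 = -2018/2279 ≈ -0.88548)
L(d) = 5 + d**2
L(M)*T(8) = (5 + (-2018/2279)**2)*8 = (5 + 4072324/5193841)*8 = (30041529/5193841)*8 = 240332232/5193841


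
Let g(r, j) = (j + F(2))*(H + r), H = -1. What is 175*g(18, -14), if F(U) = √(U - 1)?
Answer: -38675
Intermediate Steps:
F(U) = √(-1 + U)
g(r, j) = (1 + j)*(-1 + r) (g(r, j) = (j + √(-1 + 2))*(-1 + r) = (j + √1)*(-1 + r) = (j + 1)*(-1 + r) = (1 + j)*(-1 + r))
175*g(18, -14) = 175*(-1 + 18 - 1*(-14) - 14*18) = 175*(-1 + 18 + 14 - 252) = 175*(-221) = -38675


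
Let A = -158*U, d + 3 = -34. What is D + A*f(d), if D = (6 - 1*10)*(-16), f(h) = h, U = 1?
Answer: 5910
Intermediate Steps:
d = -37 (d = -3 - 34 = -37)
D = 64 (D = (6 - 10)*(-16) = -4*(-16) = 64)
A = -158 (A = -158*1 = -158)
D + A*f(d) = 64 - 158*(-37) = 64 + 5846 = 5910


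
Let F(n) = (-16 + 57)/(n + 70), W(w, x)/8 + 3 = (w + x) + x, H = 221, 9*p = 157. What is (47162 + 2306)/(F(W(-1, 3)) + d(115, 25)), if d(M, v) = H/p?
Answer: 667916936/177491 ≈ 3763.1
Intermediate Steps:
p = 157/9 (p = (⅑)*157 = 157/9 ≈ 17.444)
W(w, x) = -24 + 8*w + 16*x (W(w, x) = -24 + 8*((w + x) + x) = -24 + 8*(w + 2*x) = -24 + (8*w + 16*x) = -24 + 8*w + 16*x)
F(n) = 41/(70 + n)
d(M, v) = 1989/157 (d(M, v) = 221/(157/9) = 221*(9/157) = 1989/157)
(47162 + 2306)/(F(W(-1, 3)) + d(115, 25)) = (47162 + 2306)/(41/(70 + (-24 + 8*(-1) + 16*3)) + 1989/157) = 49468/(41/(70 + (-24 - 8 + 48)) + 1989/157) = 49468/(41/(70 + 16) + 1989/157) = 49468/(41/86 + 1989/157) = 49468/(177491/13502) = 49468*(13502/177491) = 667916936/177491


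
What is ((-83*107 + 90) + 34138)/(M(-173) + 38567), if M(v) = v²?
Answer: 8449/22832 ≈ 0.37005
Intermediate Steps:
((-83*107 + 90) + 34138)/(M(-173) + 38567) = ((-83*107 + 90) + 34138)/((-173)² + 38567) = ((-8881 + 90) + 34138)/(29929 + 38567) = (-8791 + 34138)/68496 = 25347*(1/68496) = 8449/22832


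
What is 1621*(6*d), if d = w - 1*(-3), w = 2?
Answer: 48630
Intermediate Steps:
d = 5 (d = 2 - 1*(-3) = 2 + 3 = 5)
1621*(6*d) = 1621*(6*5) = 1621*30 = 48630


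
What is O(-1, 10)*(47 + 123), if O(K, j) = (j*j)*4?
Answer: 68000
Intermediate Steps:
O(K, j) = 4*j² (O(K, j) = j²*4 = 4*j²)
O(-1, 10)*(47 + 123) = (4*10²)*(47 + 123) = (4*100)*170 = 400*170 = 68000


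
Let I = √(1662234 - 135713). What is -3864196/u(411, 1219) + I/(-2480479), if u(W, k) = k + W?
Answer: -1932098/815 - √1526521/2480479 ≈ -2370.7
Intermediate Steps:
u(W, k) = W + k
I = √1526521 ≈ 1235.5
-3864196/u(411, 1219) + I/(-2480479) = -3864196/(411 + 1219) + √1526521/(-2480479) = -3864196/1630 + √1526521*(-1/2480479) = -3864196*1/1630 - √1526521/2480479 = -1932098/815 - √1526521/2480479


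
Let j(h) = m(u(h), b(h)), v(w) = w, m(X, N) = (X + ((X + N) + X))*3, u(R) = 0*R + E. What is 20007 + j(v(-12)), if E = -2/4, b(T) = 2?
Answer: 40017/2 ≈ 20009.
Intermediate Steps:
E = -½ (E = -2*¼ = -½ ≈ -0.50000)
u(R) = -½ (u(R) = 0*R - ½ = 0 - ½ = -½)
m(X, N) = 3*N + 9*X (m(X, N) = (X + ((N + X) + X))*3 = (X + (N + 2*X))*3 = (N + 3*X)*3 = 3*N + 9*X)
j(h) = 3/2 (j(h) = 3*2 + 9*(-½) = 6 - 9/2 = 3/2)
20007 + j(v(-12)) = 20007 + 3/2 = 40017/2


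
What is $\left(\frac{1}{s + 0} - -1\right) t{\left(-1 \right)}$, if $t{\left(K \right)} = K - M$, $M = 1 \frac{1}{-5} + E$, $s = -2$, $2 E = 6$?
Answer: $- \frac{19}{10} \approx -1.9$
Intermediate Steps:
$E = 3$ ($E = \frac{1}{2} \cdot 6 = 3$)
$M = \frac{14}{5}$ ($M = 1 \frac{1}{-5} + 3 = 1 \left(- \frac{1}{5}\right) + 3 = - \frac{1}{5} + 3 = \frac{14}{5} \approx 2.8$)
$t{\left(K \right)} = - \frac{14}{5} + K$ ($t{\left(K \right)} = K - \frac{14}{5} = - \frac{14}{5} + K$)
$\left(\frac{1}{s + 0} - -1\right) t{\left(-1 \right)} = \left(\frac{1}{-2 + 0} - -1\right) \left(- \frac{14}{5} - 1\right) = \left(\frac{1}{-2} + 1\right) \left(- \frac{19}{5}\right) = \left(- \frac{1}{2} + 1\right) \left(- \frac{19}{5}\right) = \frac{1}{2} \left(- \frac{19}{5}\right) = - \frac{19}{10}$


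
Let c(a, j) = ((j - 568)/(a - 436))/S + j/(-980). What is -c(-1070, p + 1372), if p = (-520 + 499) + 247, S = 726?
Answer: 109262018/66968055 ≈ 1.6316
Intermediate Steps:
p = 226 (p = -21 + 247 = 226)
c(a, j) = -j/980 + (-568 + j)/(726*(-436 + a)) (c(a, j) = ((j - 568)/(a - 436))/726 + j/(-980) = ((-568 + j)/(-436 + a))*(1/726) + j*(-1/980) = ((-568 + j)/(-436 + a))*(1/726) - j/980 = (-568 + j)/(726*(-436 + a)) - j/980 = -j/980 + (-568 + j)/(726*(-436 + a)))
-c(-1070, p + 1372) = -(-278320 + 158758*(226 + 1372) - 363*(-1070)*(226 + 1372))/(355740*(-436 - 1070)) = -(-278320 + 158758*1598 - 363*(-1070)*1598)/(355740*(-1506)) = -(-1)*(-278320 + 253695284 + 620679180)/(355740*1506) = -(-1)*874096144/(355740*1506) = -1*(-109262018/66968055) = 109262018/66968055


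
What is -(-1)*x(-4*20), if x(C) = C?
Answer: -80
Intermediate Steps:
-(-1)*x(-4*20) = -(-1)*(-4*20) = -(-1)*(-80) = -1*80 = -80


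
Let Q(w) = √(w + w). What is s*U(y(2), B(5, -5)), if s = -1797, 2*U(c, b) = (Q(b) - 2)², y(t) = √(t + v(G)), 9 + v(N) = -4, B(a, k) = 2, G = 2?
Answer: 0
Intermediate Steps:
Q(w) = √2*√w (Q(w) = √(2*w) = √2*√w)
v(N) = -13 (v(N) = -9 - 4 = -13)
y(t) = √(-13 + t) (y(t) = √(t - 13) = √(-13 + t))
U(c, b) = (-2 + √2*√b)²/2 (U(c, b) = (√2*√b - 2)²/2 = (-2 + √2*√b)²/2)
s*U(y(2), B(5, -5)) = -1797*(-2 + √2*√2)²/2 = -1797*(-2 + 2)²/2 = -1797*0²/2 = -1797*0/2 = -1797*0 = 0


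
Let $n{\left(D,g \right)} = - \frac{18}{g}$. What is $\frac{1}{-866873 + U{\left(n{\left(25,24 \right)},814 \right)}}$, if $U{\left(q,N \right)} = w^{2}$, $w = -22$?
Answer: $- \frac{1}{866389} \approx -1.1542 \cdot 10^{-6}$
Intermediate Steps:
$U{\left(q,N \right)} = 484$ ($U{\left(q,N \right)} = \left(-22\right)^{2} = 484$)
$\frac{1}{-866873 + U{\left(n{\left(25,24 \right)},814 \right)}} = \frac{1}{-866873 + 484} = \frac{1}{-866389} = - \frac{1}{866389}$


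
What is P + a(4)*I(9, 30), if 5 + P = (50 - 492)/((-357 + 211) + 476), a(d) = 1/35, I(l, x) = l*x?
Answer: 1588/1155 ≈ 1.3749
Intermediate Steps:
a(d) = 1/35
P = -1046/165 (P = -5 + (50 - 492)/((-357 + 211) + 476) = -5 - 442/(-146 + 476) = -5 - 442/330 = -5 - 442*1/330 = -5 - 221/165 = -1046/165 ≈ -6.3394)
P + a(4)*I(9, 30) = -1046/165 + (9*30)/35 = -1046/165 + (1/35)*270 = -1046/165 + 54/7 = 1588/1155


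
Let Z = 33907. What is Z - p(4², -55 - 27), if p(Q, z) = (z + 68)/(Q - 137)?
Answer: 4102733/121 ≈ 33907.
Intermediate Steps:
p(Q, z) = (68 + z)/(-137 + Q)
Z - p(4², -55 - 27) = 33907 - (68 + (-55 - 27))/(-137 + 4²) = 33907 - (68 - 82)/(-137 + 16) = 33907 - (-14)/(-121) = 33907 - (-1)*(-14)/121 = 33907 - 1*14/121 = 33907 - 14/121 = 4102733/121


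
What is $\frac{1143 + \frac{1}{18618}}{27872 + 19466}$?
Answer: $\frac{21280375}{881338884} \approx 0.024146$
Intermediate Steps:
$\frac{1143 + \frac{1}{18618}}{27872 + 19466} = \frac{1143 + \frac{1}{18618}}{47338} = \frac{21280375}{18618} \cdot \frac{1}{47338} = \frac{21280375}{881338884}$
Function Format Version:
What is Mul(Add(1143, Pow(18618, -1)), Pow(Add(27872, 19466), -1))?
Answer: Rational(21280375, 881338884) ≈ 0.024146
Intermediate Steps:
Mul(Add(1143, Pow(18618, -1)), Pow(Add(27872, 19466), -1)) = Mul(Add(1143, Rational(1, 18618)), Pow(47338, -1)) = Mul(Rational(21280375, 18618), Rational(1, 47338)) = Rational(21280375, 881338884)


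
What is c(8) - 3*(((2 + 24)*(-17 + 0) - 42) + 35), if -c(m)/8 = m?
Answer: 1283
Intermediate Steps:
c(m) = -8*m
c(8) - 3*(((2 + 24)*(-17 + 0) - 42) + 35) = -8*8 - 3*(((2 + 24)*(-17 + 0) - 42) + 35) = -64 - 3*((26*(-17) - 42) + 35) = -64 - 3*((-442 - 42) + 35) = -64 - 3*(-484 + 35) = -64 - 3*(-449) = -64 + 1347 = 1283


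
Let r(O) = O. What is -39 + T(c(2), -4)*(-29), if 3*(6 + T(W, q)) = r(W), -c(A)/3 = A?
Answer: 193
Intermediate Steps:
c(A) = -3*A
T(W, q) = -6 + W/3
-39 + T(c(2), -4)*(-29) = -39 + (-6 + (-3*2)/3)*(-29) = -39 + (-6 + (⅓)*(-6))*(-29) = -39 + (-6 - 2)*(-29) = -39 - 8*(-29) = -39 + 232 = 193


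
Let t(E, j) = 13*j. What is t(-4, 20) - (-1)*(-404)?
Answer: -144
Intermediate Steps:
t(-4, 20) - (-1)*(-404) = 13*20 - (-1)*(-404) = 260 - 1*404 = 260 - 404 = -144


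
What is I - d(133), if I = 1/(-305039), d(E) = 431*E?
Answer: -17485750598/305039 ≈ -57323.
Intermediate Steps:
I = -1/305039 ≈ -3.2783e-6
I - d(133) = -1/305039 - 431*133 = -1/305039 - 1*57323 = -1/305039 - 57323 = -17485750598/305039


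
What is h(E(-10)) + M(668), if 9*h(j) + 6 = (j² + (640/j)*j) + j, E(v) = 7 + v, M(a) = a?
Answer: 6652/9 ≈ 739.11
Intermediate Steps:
h(j) = 634/9 + j/9 + j²/9 (h(j) = -⅔ + ((j² + (640/j)*j) + j)/9 = -⅔ + ((j² + 640) + j)/9 = -⅔ + ((640 + j²) + j)/9 = -⅔ + (640 + j + j²)/9 = -⅔ + (640/9 + j/9 + j²/9) = 634/9 + j/9 + j²/9)
h(E(-10)) + M(668) = (634/9 + (7 - 10)/9 + (7 - 10)²/9) + 668 = (634/9 + (⅑)*(-3) + (⅑)*(-3)²) + 668 = (634/9 - ⅓ + (⅑)*9) + 668 = (634/9 - ⅓ + 1) + 668 = 640/9 + 668 = 6652/9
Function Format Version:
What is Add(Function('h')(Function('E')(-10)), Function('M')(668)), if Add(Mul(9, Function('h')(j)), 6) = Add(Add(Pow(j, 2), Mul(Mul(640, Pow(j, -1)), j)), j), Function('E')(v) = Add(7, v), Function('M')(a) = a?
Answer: Rational(6652, 9) ≈ 739.11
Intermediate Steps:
Function('h')(j) = Add(Rational(634, 9), Mul(Rational(1, 9), j), Mul(Rational(1, 9), Pow(j, 2))) (Function('h')(j) = Add(Rational(-2, 3), Mul(Rational(1, 9), Add(Add(Pow(j, 2), Mul(Mul(640, Pow(j, -1)), j)), j))) = Add(Rational(-2, 3), Mul(Rational(1, 9), Add(Add(Pow(j, 2), 640), j))) = Add(Rational(-2, 3), Mul(Rational(1, 9), Add(Add(640, Pow(j, 2)), j))) = Add(Rational(-2, 3), Mul(Rational(1, 9), Add(640, j, Pow(j, 2)))) = Add(Rational(-2, 3), Add(Rational(640, 9), Mul(Rational(1, 9), j), Mul(Rational(1, 9), Pow(j, 2)))) = Add(Rational(634, 9), Mul(Rational(1, 9), j), Mul(Rational(1, 9), Pow(j, 2))))
Add(Function('h')(Function('E')(-10)), Function('M')(668)) = Add(Add(Rational(634, 9), Mul(Rational(1, 9), Add(7, -10)), Mul(Rational(1, 9), Pow(Add(7, -10), 2))), 668) = Add(Add(Rational(634, 9), Mul(Rational(1, 9), -3), Mul(Rational(1, 9), Pow(-3, 2))), 668) = Add(Add(Rational(634, 9), Rational(-1, 3), Mul(Rational(1, 9), 9)), 668) = Add(Add(Rational(634, 9), Rational(-1, 3), 1), 668) = Add(Rational(640, 9), 668) = Rational(6652, 9)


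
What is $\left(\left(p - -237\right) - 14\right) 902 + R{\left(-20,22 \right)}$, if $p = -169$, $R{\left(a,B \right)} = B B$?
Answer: $49192$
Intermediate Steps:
$R{\left(a,B \right)} = B^{2}$
$\left(\left(p - -237\right) - 14\right) 902 + R{\left(-20,22 \right)} = \left(\left(-169 - -237\right) - 14\right) 902 + 22^{2} = \left(\left(-169 + 237\right) - 14\right) 902 + 484 = \left(68 - 14\right) 902 + 484 = 54 \cdot 902 + 484 = 48708 + 484 = 49192$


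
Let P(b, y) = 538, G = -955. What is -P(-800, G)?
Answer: -538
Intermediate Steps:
-P(-800, G) = -1*538 = -538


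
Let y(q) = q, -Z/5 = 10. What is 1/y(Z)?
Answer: -1/50 ≈ -0.020000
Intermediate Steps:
Z = -50 (Z = -5*10 = -50)
1/y(Z) = 1/(-50) = -1/50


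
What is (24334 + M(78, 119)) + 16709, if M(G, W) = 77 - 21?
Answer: 41099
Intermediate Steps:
M(G, W) = 56
(24334 + M(78, 119)) + 16709 = (24334 + 56) + 16709 = 24390 + 16709 = 41099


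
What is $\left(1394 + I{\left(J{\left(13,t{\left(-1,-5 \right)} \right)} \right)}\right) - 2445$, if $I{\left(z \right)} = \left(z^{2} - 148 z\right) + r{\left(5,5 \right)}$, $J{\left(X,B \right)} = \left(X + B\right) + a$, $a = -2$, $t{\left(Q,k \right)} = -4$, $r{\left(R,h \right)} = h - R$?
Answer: $-2038$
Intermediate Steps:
$J{\left(X,B \right)} = -2 + B + X$ ($J{\left(X,B \right)} = \left(X + B\right) - 2 = \left(B + X\right) - 2 = -2 + B + X$)
$I{\left(z \right)} = z^{2} - 148 z$ ($I{\left(z \right)} = \left(z^{2} - 148 z\right) + \left(5 - 5\right) = \left(z^{2} - 148 z\right) + 0 = z^{2} - 148 z$)
$\left(1394 + I{\left(J{\left(13,t{\left(-1,-5 \right)} \right)} \right)}\right) - 2445 = \left(1394 + \left(-2 - 4 + 13\right) \left(-148 - -7\right)\right) - 2445 = \left(1394 + 7 \left(-148 + 7\right)\right) - 2445 = \left(1394 + 7 \left(-141\right)\right) - 2445 = \left(1394 - 987\right) - 2445 = 407 - 2445 = -2038$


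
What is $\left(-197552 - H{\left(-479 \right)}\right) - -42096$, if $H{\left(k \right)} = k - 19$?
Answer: $-154958$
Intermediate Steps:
$H{\left(k \right)} = -19 + k$ ($H{\left(k \right)} = k - 19 = -19 + k$)
$\left(-197552 - H{\left(-479 \right)}\right) - -42096 = \left(-197552 - \left(-19 - 479\right)\right) - -42096 = \left(-197552 - -498\right) + \left(-57572 + 99668\right) = \left(-197552 + 498\right) + 42096 = -197054 + 42096 = -154958$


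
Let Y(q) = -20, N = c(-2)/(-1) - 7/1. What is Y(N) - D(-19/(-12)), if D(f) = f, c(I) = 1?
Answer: -259/12 ≈ -21.583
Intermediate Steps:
N = -8 (N = 1/(-1) - 7/1 = 1*(-1) - 7*1 = -1 - 7 = -8)
Y(N) - D(-19/(-12)) = -20 - (-19)/(-12) = -20 - (-19)*(-1)/12 = -20 - 1*19/12 = -20 - 19/12 = -259/12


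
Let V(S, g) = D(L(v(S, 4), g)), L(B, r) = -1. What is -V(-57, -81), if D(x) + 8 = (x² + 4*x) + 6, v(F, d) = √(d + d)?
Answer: 5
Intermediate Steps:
v(F, d) = √2*√d (v(F, d) = √(2*d) = √2*√d)
D(x) = -2 + x² + 4*x (D(x) = -8 + ((x² + 4*x) + 6) = -8 + (6 + x² + 4*x) = -2 + x² + 4*x)
V(S, g) = -5 (V(S, g) = -2 + (-1)² + 4*(-1) = -2 + 1 - 4 = -5)
-V(-57, -81) = -1*(-5) = 5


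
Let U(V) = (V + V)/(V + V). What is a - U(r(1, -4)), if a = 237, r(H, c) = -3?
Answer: 236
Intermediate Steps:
U(V) = 1 (U(V) = (2*V)/((2*V)) = (2*V)*(1/(2*V)) = 1)
a - U(r(1, -4)) = 237 - 1*1 = 237 - 1 = 236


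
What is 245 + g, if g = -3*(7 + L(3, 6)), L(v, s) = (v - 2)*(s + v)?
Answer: 197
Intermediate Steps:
L(v, s) = (-2 + v)*(s + v)
g = -48 (g = -3*(7 + (3**2 - 2*6 - 2*3 + 6*3)) = -3*(7 + (9 - 12 - 6 + 18)) = -3*(7 + 9) = -3*16 = -48)
245 + g = 245 - 48 = 197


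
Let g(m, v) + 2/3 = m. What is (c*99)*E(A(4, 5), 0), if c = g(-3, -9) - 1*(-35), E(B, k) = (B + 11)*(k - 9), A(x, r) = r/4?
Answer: -683991/2 ≈ -3.4200e+5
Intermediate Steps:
g(m, v) = -⅔ + m
A(x, r) = r/4 (A(x, r) = r*(¼) = r/4)
E(B, k) = (-9 + k)*(11 + B) (E(B, k) = (11 + B)*(-9 + k) = (-9 + k)*(11 + B))
c = 94/3 (c = (-⅔ - 3) - 1*(-35) = -11/3 + 35 = 94/3 ≈ 31.333)
(c*99)*E(A(4, 5), 0) = ((94/3)*99)*(-99 - 9*5/4 + 11*0 + ((¼)*5)*0) = 3102*(-99 - 9*5/4 + 0 + (5/4)*0) = 3102*(-99 - 45/4 + 0 + 0) = 3102*(-441/4) = -683991/2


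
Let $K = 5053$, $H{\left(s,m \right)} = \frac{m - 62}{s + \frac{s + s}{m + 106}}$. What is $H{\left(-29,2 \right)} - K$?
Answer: $- \frac{1611259}{319} \approx -5051.0$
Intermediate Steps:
$H{\left(s,m \right)} = \frac{-62 + m}{s + \frac{2 s}{106 + m}}$
$H{\left(-29,2 \right)} - K = \frac{-6572 + 2^{2} + 44 \cdot 2}{\left(-29\right) \left(108 + 2\right)} - 5053 = - \frac{-6572 + 4 + 88}{29 \cdot 110} - 5053 = \left(- \frac{1}{29}\right) \frac{1}{110} \left(-6480\right) - 5053 = \frac{648}{319} - 5053 = - \frac{1611259}{319}$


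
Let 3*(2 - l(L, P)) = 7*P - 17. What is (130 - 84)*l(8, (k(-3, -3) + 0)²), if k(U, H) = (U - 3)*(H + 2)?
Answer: -10534/3 ≈ -3511.3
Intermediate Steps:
k(U, H) = (-3 + U)*(2 + H)
l(L, P) = 23/3 - 7*P/3 (l(L, P) = 2 - (7*P - 17)/3 = 2 - (-17 + 7*P)/3 = 2 + (17/3 - 7*P/3) = 23/3 - 7*P/3)
(130 - 84)*l(8, (k(-3, -3) + 0)²) = (130 - 84)*(23/3 - 7*((-6 - 3*(-3) + 2*(-3) - 3*(-3)) + 0)²/3) = 46*(23/3 - 7*((-6 + 9 - 6 + 9) + 0)²/3) = 46*(23/3 - 7*(6 + 0)²/3) = 46*(23/3 - 7/3*6²) = 46*(23/3 - 7/3*36) = 46*(23/3 - 84) = 46*(-229/3) = -10534/3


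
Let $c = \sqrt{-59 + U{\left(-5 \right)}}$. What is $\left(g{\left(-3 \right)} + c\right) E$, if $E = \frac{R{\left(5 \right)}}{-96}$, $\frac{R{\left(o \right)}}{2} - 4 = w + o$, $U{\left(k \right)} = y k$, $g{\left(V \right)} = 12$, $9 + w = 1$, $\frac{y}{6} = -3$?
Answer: $- \frac{1}{4} - \frac{\sqrt{31}}{48} \approx -0.36599$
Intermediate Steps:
$y = -18$ ($y = 6 \left(-3\right) = -18$)
$w = -8$ ($w = -9 + 1 = -8$)
$U{\left(k \right)} = - 18 k$
$c = \sqrt{31}$ ($c = \sqrt{-59 - -90} = \sqrt{-59 + 90} = \sqrt{31} \approx 5.5678$)
$R{\left(o \right)} = -8 + 2 o$ ($R{\left(o \right)} = 8 + 2 \left(-8 + o\right) = 8 + \left(-16 + 2 o\right) = -8 + 2 o$)
$E = - \frac{1}{48}$ ($E = \frac{-8 + 2 \cdot 5}{-96} = \left(-8 + 10\right) \left(- \frac{1}{96}\right) = 2 \left(- \frac{1}{96}\right) = - \frac{1}{48} \approx -0.020833$)
$\left(g{\left(-3 \right)} + c\right) E = \left(12 + \sqrt{31}\right) \left(- \frac{1}{48}\right) = - \frac{1}{4} - \frac{\sqrt{31}}{48}$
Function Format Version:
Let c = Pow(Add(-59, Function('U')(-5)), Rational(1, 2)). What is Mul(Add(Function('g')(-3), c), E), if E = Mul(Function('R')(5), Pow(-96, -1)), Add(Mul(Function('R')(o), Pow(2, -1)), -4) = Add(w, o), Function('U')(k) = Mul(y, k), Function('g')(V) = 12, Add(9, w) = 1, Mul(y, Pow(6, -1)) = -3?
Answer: Add(Rational(-1, 4), Mul(Rational(-1, 48), Pow(31, Rational(1, 2)))) ≈ -0.36599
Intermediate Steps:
y = -18 (y = Mul(6, -3) = -18)
w = -8 (w = Add(-9, 1) = -8)
Function('U')(k) = Mul(-18, k)
c = Pow(31, Rational(1, 2)) (c = Pow(Add(-59, Mul(-18, -5)), Rational(1, 2)) = Pow(Add(-59, 90), Rational(1, 2)) = Pow(31, Rational(1, 2)) ≈ 5.5678)
Function('R')(o) = Add(-8, Mul(2, o)) (Function('R')(o) = Add(8, Mul(2, Add(-8, o))) = Add(8, Add(-16, Mul(2, o))) = Add(-8, Mul(2, o)))
E = Rational(-1, 48) (E = Mul(Add(-8, Mul(2, 5)), Pow(-96, -1)) = Mul(Add(-8, 10), Rational(-1, 96)) = Mul(2, Rational(-1, 96)) = Rational(-1, 48) ≈ -0.020833)
Mul(Add(Function('g')(-3), c), E) = Mul(Add(12, Pow(31, Rational(1, 2))), Rational(-1, 48)) = Add(Rational(-1, 4), Mul(Rational(-1, 48), Pow(31, Rational(1, 2))))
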